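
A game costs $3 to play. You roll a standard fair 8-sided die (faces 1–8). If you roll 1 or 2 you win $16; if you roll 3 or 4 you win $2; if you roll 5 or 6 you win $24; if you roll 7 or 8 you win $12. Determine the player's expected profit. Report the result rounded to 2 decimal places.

E[payout] = (1/4)·2 + (1/4)·12 + (1/4)·16 + (1/4)·24 = 27/2
Expected profit = 27/2 − 3 = 21/2 ≈ $10.50

$10.50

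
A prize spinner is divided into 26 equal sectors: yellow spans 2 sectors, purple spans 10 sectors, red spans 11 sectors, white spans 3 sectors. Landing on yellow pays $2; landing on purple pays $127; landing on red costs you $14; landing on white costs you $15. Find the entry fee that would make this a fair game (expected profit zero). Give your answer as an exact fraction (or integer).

1075/26 dollars

E[payout] = (2/26)·2 + (10/26)·127 + (11/26)·(-14) + (3/26)·(-15) = 1075/26
Fair fee = E[payout] = 1075/26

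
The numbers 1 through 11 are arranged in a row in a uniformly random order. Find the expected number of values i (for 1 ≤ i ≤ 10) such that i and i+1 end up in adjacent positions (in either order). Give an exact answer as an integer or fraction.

For each i ∈ {1,…,10}, let Xᵢ = 1 if i and i+1 are adjacent. P(Xᵢ=1) = 2·(11−1)!/11! = 2/11.
By linearity, E[ΣXᵢ] = (10)·(2/11) = 20/11.

20/11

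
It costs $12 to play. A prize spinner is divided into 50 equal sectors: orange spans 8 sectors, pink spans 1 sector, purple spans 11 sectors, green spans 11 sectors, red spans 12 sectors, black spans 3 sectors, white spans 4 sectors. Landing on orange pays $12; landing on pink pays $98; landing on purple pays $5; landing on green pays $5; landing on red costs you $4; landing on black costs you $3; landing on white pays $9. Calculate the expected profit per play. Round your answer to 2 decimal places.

-$6.34

E[payout] = (8/50)·12 + (1/50)·98 + (11/50)·5 + (11/50)·5 + (12/50)·(-4) + (3/50)·(-3) + (4/50)·9 = 283/50
Expected profit = 283/50 − 12 = -317/50 ≈ -$6.34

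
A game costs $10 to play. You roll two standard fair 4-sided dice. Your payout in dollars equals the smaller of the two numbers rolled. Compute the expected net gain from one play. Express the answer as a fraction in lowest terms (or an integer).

Distribution of the smaller of the two numbers rolled: 1 w.p. 7/16, 2 w.p. 5/16, 3 w.p. 3/16, 4 w.p. 1/16
E[payout] = (7/16)·1 + (5/16)·2 + (3/16)·3 + (1/16)·4 = 15/8
Expected profit = 15/8 − 10 = -65/8

-65/8 dollars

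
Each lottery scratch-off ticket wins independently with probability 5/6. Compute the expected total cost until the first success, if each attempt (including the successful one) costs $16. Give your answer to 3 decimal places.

E[#attempts] = 1/p = 6/5; E[cost] = 16·6/5 = 96/5.
≈ 19.200

$19.200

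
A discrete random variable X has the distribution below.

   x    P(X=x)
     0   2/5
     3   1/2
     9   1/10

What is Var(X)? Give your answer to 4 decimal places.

6.8400

E[X] = (2/5)·0 + (1/2)·3 + (1/10)·9 = 12/5
E[X²] = (2/5)·0 + (1/2)·9 + (1/10)·81 = 63/5
Var(X) = 63/5 − (12/5)² = 171/25 ≈ 6.8400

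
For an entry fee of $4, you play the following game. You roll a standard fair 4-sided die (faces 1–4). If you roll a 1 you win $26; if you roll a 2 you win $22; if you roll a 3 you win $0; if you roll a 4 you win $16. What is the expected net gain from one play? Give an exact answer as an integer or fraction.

E[payout] = (1/4)·0 + (1/4)·16 + (1/4)·22 + (1/4)·26 = 16
Expected profit = 16 − 4 = 12

$12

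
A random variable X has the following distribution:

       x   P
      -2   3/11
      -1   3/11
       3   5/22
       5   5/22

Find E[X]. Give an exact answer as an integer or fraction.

E[X] = (3/11)·(-2) + (3/11)·(-1) + (5/22)·3 + (5/22)·5
     = 1

1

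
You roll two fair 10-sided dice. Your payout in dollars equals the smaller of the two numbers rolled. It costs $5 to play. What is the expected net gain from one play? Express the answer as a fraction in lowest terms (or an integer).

Distribution of the smaller of the two numbers rolled: 1 w.p. 19/100, 2 w.p. 17/100, 3 w.p. 3/20, 4 w.p. 13/100, 5 w.p. 11/100, 6 w.p. 9/100, …
E[payout] = (19/100)·1 + (17/100)·2 + (3/20)·3 + (13/100)·4 + (11/100)·5 + (9/100)·6 + (7/100)·7 + (1/20)·8 + (3/100)·9 + (1/100)·10 = 77/20
Expected profit = 77/20 − 5 = -23/20

-23/20 dollars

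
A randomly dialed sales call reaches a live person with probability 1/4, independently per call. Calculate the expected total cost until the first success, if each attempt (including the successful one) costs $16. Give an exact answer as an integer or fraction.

E[#attempts] = 1/p = 4; E[cost] = 16·4 = 64.

$64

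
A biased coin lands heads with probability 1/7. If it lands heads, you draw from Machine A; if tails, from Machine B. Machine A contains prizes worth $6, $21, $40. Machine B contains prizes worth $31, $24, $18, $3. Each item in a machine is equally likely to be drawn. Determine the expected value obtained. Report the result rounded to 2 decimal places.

E[X | Machine A] = (6 + 21 + 40)/3 = 67/3
E[X | Machine B] = (31 + 24 + 18 + 3)/4 = 19
E[X] = (1/7)·67/3 + (6/7)·19 = 409/21 ≈ 19.48

$19.48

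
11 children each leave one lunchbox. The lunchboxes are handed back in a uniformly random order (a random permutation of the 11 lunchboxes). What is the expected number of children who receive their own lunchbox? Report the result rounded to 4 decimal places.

1.0000

Let Xᵢ = 1 if person i gets their own lunchbox. For each i, P(Xᵢ=1) = 1/11.
By linearity of expectation, E[X₁+…+X_11] = 11·(1/11) = 1.
≈ 1.0000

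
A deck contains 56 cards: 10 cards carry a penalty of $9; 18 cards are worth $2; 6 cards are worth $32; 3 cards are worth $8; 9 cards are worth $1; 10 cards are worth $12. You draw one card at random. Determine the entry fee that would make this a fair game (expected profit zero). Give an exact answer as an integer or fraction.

291/56 dollars

E[payout] = (10/56)·(-9) + (18/56)·2 + (6/56)·32 + (3/56)·8 + (9/56)·1 + (10/56)·12 = 291/56
Fair fee = E[payout] = 291/56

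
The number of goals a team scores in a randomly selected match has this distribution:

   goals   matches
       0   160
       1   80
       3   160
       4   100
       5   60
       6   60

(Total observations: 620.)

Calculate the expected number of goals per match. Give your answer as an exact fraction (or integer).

81/31

Total = 620, so P(goals=0) = 160/620, etc.
E[X] = (8/31)·0 + (4/31)·1 + (8/31)·3 + (5/31)·4 + (3/31)·5 + (3/31)·6
     = 81/31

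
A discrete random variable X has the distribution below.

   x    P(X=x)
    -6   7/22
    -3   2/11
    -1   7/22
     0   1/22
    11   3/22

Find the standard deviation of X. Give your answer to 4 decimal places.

5.3188

E[X] = -14/11, E[X²] = 329/11
Var(X) = E[X²] − (E[X])² = 329/11 − 196/121 = 3423/121
SD(X) = √(3423/121) ≈ 5.3188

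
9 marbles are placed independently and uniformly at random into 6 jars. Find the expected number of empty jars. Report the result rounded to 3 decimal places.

1.163

Let Xⱼ=1 if jar j is empty. P(Xⱼ=1) = ((6-1)/6)^9 = 1953125/10077696.
By linearity, E[#empty] = 6·1953125/10077696 = 1953125/1679616.
≈ 1.163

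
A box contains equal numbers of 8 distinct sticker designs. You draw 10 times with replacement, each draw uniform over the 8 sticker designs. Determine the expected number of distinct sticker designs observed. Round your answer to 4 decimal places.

Let Xⱼ=1 if type j appears at least once. P(Xⱼ=1) = 1 − ((8−1)/8)^10 = 791266575/1073741824.
E[#distinct] = 8·791266575/1073741824 = 791266575/134217728.
≈ 5.8954

5.8954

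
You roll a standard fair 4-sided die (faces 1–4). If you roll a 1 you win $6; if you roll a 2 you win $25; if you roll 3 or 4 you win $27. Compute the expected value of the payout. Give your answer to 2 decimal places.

E[payout] = (1/4)·6 + (1/4)·25 + (1/2)·27 = 85/4
≈ $21.25

$21.25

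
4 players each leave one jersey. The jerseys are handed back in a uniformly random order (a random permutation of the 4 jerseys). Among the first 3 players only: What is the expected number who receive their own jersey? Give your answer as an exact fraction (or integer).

3/4

Let Xᵢ = 1 if person i gets their own jersey. For each i, P(Xᵢ=1) = 1/4.
By linearity of expectation, E[X₁+…+X_3] = 3·(1/4) = 3/4.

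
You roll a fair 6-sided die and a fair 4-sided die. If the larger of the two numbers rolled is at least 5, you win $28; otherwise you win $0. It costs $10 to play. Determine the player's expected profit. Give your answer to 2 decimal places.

E[payout] = (2/3)·0 + (1/3)·28 = 28/3
Expected profit = 28/3 − 10 = -2/3 ≈ -$0.67

-$0.67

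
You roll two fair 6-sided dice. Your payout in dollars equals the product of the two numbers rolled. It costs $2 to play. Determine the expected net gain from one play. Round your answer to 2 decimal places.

Distribution of the product of the two numbers rolled: 1 w.p. 1/36, 2 w.p. 1/18, 3 w.p. 1/18, 4 w.p. 1/12, 5 w.p. 1/18, 6 w.p. 1/9, …
E[payout] = (1/36)·1 + (1/18)·2 + (1/18)·3 + (1/12)·4 + (1/18)·5 + (1/9)·6 + (1/18)·8 + (1/36)·9 + (1/18)·10 + (1/9)·12 + (1/18)·15 + (1/36)·16 + (1/18)·18 + (1/18)·20 + (1/18)·24 + (1/36)·25 + (1/18)·30 + (1/36)·36 = 49/4
Expected profit = 49/4 − 2 = 41/4 ≈ $10.25

$10.25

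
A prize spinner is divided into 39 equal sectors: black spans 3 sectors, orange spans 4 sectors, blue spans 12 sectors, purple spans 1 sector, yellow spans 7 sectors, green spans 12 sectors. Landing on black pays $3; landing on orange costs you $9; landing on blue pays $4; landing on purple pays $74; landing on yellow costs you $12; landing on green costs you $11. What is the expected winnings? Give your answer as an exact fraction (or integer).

E[payout] = (3/39)·3 + (4/39)·(-9) + (12/39)·4 + (1/39)·74 + (7/39)·(-12) + (12/39)·(-11) = -121/39

-121/39 dollars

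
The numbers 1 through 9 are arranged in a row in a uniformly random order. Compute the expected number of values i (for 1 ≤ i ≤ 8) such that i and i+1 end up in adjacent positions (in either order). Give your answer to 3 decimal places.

For each i ∈ {1,…,8}, let Xᵢ = 1 if i and i+1 are adjacent. P(Xᵢ=1) = 2·(9−1)!/9! = 2/9.
By linearity, E[ΣXᵢ] = (8)·(2/9) = 16/9.
≈ 1.778

1.778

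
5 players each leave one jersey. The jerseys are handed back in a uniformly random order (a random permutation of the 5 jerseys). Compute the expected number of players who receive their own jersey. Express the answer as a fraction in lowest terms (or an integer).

1

Let Xᵢ = 1 if person i gets their own jersey. For each i, P(Xᵢ=1) = 1/5.
By linearity of expectation, E[X₁+…+X_5] = 5·(1/5) = 1.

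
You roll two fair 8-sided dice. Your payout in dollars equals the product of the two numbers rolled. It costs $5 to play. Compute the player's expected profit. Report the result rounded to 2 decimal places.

$15.25

Distribution of the product of the two numbers rolled: 1 w.p. 1/64, 2 w.p. 1/32, 3 w.p. 1/32, 4 w.p. 3/64, 5 w.p. 1/32, 6 w.p. 1/16, …
E[payout] = (1/64)·1 + (1/32)·2 + (1/32)·3 + (3/64)·4 + (1/32)·5 + (1/16)·6 + (1/32)·7 + (1/16)·8 + (1/64)·9 + (1/32)·10 + (1/16)·12 + (1/32)·14 + (1/32)·15 + (3/64)·16 + (1/32)·18 + (1/32)·20 + (1/32)·21 + (1/16)·24 + (1/64)·25 + (1/32)·28 + (1/32)·30 + (1/32)·32 + (1/32)·35 + (1/64)·36 + (1/32)·40 + (1/32)·42 + (1/32)·48 + (1/64)·49 + (1/32)·56 + (1/64)·64 = 81/4
Expected profit = 81/4 − 5 = 61/4 ≈ $15.25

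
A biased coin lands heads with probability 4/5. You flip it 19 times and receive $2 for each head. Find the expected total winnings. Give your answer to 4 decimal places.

E[#heads] = 19·4/5 = 76/5 (linearity over flips).
E[winnings] = 2·76/5 = 152/5.
≈ 30.4000

$30.4000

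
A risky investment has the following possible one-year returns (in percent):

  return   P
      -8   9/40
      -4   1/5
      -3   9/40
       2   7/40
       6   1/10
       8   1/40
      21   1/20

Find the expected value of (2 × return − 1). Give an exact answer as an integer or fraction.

E[2x-1] = (9/40)·(-17) + (1/5)·(-9) + (9/40)·(-7) + (7/40)·3 + (1/10)·11 + (1/40)·15 + (1/20)·41
     = -63/20

-63/20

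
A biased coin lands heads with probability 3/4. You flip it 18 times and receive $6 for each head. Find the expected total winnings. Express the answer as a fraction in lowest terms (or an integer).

$81

E[#heads] = 18·3/4 = 27/2 (linearity over flips).
E[winnings] = 6·27/2 = 81.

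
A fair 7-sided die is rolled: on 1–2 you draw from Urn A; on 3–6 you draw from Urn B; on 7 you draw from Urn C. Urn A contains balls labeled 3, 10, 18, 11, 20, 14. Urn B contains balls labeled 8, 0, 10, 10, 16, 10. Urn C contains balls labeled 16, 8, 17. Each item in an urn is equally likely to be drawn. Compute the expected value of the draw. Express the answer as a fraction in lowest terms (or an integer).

75/7

E[X | Urn A] = (3 + 10 + 18 + 11 + 20 + 14)/6 = 38/3
E[X | Urn B] = (8 + 0 + 10 + 10 + 16 + 10)/6 = 9
E[X | Urn C] = (16 + 8 + 17)/3 = 41/3
E[X] = (2/7)·38/3 + (4/7)·9 + (1/7)·41/3 = 75/7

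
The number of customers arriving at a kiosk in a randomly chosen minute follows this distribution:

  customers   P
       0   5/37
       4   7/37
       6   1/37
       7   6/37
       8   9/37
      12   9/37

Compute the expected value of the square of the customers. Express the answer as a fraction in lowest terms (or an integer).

2314/37

E[X²] = (5/37)·0 + (7/37)·16 + (1/37)·36 + (6/37)·49 + (9/37)·64 + (9/37)·144
     = 2314/37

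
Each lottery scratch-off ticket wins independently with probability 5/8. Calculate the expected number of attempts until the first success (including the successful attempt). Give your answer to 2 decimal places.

1.60

For a geometric distribution, E[trials] = 1/p = 1/(5/8) = 8/5.
≈ 1.60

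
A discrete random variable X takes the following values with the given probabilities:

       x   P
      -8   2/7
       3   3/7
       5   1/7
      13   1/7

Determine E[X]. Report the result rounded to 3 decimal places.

E[X] = (2/7)·(-8) + (3/7)·3 + (1/7)·5 + (1/7)·13
     = 11/7 ≈ 1.571

1.571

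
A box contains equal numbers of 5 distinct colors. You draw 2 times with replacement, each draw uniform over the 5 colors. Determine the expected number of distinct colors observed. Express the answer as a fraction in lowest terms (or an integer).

Let Xⱼ=1 if type j appears at least once. P(Xⱼ=1) = 1 − ((5−1)/5)^2 = 9/25.
E[#distinct] = 5·9/25 = 9/5.

9/5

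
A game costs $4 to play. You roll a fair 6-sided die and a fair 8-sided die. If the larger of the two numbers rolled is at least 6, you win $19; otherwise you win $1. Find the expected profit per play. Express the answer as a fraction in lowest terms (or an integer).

45/8 dollars

E[payout] = (25/48)·1 + (23/48)·19 = 77/8
Expected profit = 77/8 − 4 = 45/8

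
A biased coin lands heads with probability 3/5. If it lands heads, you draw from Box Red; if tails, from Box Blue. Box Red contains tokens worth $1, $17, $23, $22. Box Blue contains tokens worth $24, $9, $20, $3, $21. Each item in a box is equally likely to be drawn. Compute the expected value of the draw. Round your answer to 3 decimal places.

E[X | Box Red] = (1 + 17 + 23 + 22)/4 = 63/4
E[X | Box Blue] = (24 + 9 + 20 + 3 + 21)/5 = 77/5
E[X] = (3/5)·63/4 + (2/5)·77/5 = 1561/100 ≈ 15.610

$15.610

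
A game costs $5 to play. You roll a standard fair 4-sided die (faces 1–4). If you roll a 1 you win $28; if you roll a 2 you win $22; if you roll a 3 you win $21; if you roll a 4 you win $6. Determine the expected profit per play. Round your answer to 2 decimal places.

E[payout] = (1/4)·6 + (1/4)·21 + (1/4)·22 + (1/4)·28 = 77/4
Expected profit = 77/4 − 5 = 57/4 ≈ $14.25

$14.25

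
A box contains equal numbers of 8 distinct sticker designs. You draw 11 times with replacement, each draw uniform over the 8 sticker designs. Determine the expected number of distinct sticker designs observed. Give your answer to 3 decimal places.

6.158

Let Xⱼ=1 if type j appears at least once. P(Xⱼ=1) = 1 − ((8−1)/8)^11 = 6612607849/8589934592.
E[#distinct] = 8·6612607849/8589934592 = 6612607849/1073741824.
≈ 6.158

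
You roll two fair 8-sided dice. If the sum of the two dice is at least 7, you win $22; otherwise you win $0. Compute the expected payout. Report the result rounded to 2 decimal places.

E[payout] = (15/64)·0 + (49/64)·22 = 539/32
≈ $16.84

$16.84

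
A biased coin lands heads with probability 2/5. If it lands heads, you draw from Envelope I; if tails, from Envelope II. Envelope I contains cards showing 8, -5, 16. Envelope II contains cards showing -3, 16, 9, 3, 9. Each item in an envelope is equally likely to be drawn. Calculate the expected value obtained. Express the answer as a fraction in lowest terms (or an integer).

E[X | Envelope I] = (8 − 5 + 16)/3 = 19/3
E[X | Envelope II] = (-3 + 16 + 9 + 3 + 9)/5 = 34/5
E[X] = (2/5)·19/3 + (3/5)·34/5 = 496/75

496/75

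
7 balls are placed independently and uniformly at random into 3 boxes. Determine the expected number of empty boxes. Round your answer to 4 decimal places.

Let Xⱼ=1 if box j is empty. P(Xⱼ=1) = ((3-1)/3)^7 = 128/2187.
By linearity, E[#empty] = 3·128/2187 = 128/729.
≈ 0.1756

0.1756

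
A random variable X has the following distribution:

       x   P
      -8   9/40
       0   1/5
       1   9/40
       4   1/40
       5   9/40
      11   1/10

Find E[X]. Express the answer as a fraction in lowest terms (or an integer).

3/4

E[X] = (9/40)·(-8) + (1/5)·0 + (9/40)·1 + (1/40)·4 + (9/40)·5 + (1/10)·11
     = 3/4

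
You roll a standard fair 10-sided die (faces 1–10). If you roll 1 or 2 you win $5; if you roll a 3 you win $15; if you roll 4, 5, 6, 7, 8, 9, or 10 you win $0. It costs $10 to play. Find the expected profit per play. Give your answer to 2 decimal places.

-$7.50

E[payout] = (7/10)·0 + (1/5)·5 + (1/10)·15 = 5/2
Expected profit = 5/2 − 10 = -15/2 ≈ -$7.50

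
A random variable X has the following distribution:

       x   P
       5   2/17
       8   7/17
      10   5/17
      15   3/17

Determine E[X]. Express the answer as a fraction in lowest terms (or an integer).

161/17

E[X] = (2/17)·5 + (7/17)·8 + (5/17)·10 + (3/17)·15
     = 161/17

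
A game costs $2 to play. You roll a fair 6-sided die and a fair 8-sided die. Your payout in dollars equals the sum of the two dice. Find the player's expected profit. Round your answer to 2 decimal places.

$6.00

Distribution of the sum of the two dice: 2 w.p. 1/48, 3 w.p. 1/24, 4 w.p. 1/16, 5 w.p. 1/12, 6 w.p. 5/48, 7 w.p. 1/8, …
E[payout] = (1/48)·2 + (1/24)·3 + (1/16)·4 + (1/12)·5 + (5/48)·6 + (1/8)·7 + (1/8)·8 + (1/8)·9 + (5/48)·10 + (1/12)·11 + (1/16)·12 + (1/24)·13 + (1/48)·14 = 8
Expected profit = 8 − 2 = 6 ≈ $6.00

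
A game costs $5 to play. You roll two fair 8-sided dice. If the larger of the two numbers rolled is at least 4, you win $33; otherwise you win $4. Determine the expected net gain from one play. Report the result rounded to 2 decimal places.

E[payout] = (9/64)·4 + (55/64)·33 = 1851/64
Expected profit = 1851/64 − 5 = 1531/64 ≈ $23.92

$23.92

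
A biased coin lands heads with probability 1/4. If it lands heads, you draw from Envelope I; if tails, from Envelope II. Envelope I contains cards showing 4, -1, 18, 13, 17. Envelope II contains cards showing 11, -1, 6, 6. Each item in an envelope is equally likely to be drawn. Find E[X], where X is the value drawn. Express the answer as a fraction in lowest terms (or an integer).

E[X | Envelope I] = (4 − 1 + 18 + 13 + 17)/5 = 51/5
E[X | Envelope II] = (11 − 1 + 6 + 6)/4 = 11/2
E[X] = (1/4)·51/5 + (3/4)·11/2 = 267/40

267/40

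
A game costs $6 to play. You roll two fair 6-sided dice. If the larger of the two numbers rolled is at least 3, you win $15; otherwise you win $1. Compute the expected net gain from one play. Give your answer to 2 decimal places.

$7.44

E[payout] = (1/9)·1 + (8/9)·15 = 121/9
Expected profit = 121/9 − 6 = 67/9 ≈ $7.44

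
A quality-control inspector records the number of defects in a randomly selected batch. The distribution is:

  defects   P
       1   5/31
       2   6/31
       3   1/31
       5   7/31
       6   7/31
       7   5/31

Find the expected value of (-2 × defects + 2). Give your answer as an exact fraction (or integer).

-202/31

E[-2x+2] = (5/31)·0 + (6/31)·(-2) + (1/31)·(-4) + (7/31)·(-8) + (7/31)·(-10) + (5/31)·(-12)
     = -202/31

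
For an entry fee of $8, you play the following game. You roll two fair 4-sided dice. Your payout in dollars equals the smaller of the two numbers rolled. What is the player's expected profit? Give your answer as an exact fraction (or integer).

Distribution of the smaller of the two numbers rolled: 1 w.p. 7/16, 2 w.p. 5/16, 3 w.p. 3/16, 4 w.p. 1/16
E[payout] = (7/16)·1 + (5/16)·2 + (3/16)·3 + (1/16)·4 = 15/8
Expected profit = 15/8 − 8 = -49/8

-49/8 dollars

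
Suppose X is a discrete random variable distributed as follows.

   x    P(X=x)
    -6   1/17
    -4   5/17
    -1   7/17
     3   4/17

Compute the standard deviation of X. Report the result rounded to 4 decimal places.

E[X] = -21/17, E[X²] = 159/17
Var(X) = E[X²] − (E[X])² = 159/17 − 441/289 = 2262/289
SD(X) = √(2262/289) ≈ 2.7977

2.7977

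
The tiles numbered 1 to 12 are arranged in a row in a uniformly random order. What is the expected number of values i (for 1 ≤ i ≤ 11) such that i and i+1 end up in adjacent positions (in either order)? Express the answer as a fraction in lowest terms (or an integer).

For each i ∈ {1,…,11}, let Xᵢ = 1 if i and i+1 are adjacent. P(Xᵢ=1) = 2·(12−1)!/12! = 2/12.
By linearity, E[ΣXᵢ] = (11)·(2/12) = 11/6.

11/6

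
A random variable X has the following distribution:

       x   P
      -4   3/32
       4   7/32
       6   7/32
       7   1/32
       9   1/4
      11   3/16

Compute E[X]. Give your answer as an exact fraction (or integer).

203/32

E[X] = (3/32)·(-4) + (7/32)·4 + (7/32)·6 + (1/32)·7 + (1/4)·9 + (3/16)·11
     = 203/32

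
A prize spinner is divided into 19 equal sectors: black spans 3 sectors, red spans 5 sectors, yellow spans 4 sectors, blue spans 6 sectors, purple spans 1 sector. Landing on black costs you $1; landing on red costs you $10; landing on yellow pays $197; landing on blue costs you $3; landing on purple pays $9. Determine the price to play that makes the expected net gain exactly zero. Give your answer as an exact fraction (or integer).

E[payout] = (3/19)·(-1) + (5/19)·(-10) + (4/19)·197 + (6/19)·(-3) + (1/19)·9 = 726/19
Fair fee = E[payout] = 726/19

726/19 dollars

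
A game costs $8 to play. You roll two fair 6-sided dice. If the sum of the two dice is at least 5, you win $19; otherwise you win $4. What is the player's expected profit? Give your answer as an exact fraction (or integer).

17/2 dollars

E[payout] = (1/6)·4 + (5/6)·19 = 33/2
Expected profit = 33/2 − 8 = 17/2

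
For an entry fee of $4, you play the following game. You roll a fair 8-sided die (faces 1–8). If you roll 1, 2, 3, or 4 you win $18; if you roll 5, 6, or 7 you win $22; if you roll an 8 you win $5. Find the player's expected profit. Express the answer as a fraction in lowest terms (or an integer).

111/8 dollars

E[payout] = (1/8)·5 + (1/2)·18 + (3/8)·22 = 143/8
Expected profit = 143/8 − 4 = 111/8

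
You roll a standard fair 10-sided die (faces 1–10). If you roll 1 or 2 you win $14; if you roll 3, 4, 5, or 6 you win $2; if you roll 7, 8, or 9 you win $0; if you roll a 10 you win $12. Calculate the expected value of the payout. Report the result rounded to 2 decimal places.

E[payout] = (3/10)·0 + (2/5)·2 + (1/10)·12 + (1/5)·14 = 24/5
≈ $4.80

$4.80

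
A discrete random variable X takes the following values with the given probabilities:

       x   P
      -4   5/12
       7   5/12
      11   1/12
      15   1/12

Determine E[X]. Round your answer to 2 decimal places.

3.42

E[X] = (5/12)·(-4) + (5/12)·7 + (1/12)·11 + (1/12)·15
     = 41/12 ≈ 3.42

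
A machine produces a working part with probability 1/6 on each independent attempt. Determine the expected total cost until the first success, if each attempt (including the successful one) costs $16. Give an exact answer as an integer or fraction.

$96

E[#attempts] = 1/p = 6; E[cost] = 16·6 = 96.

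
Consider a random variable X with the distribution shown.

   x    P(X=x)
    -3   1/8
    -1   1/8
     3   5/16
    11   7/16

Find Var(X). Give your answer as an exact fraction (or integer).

E[X] = (1/8)·(-3) + (1/8)·(-1) + (5/16)·3 + (7/16)·11 = 21/4
E[X²] = (1/8)·9 + (1/8)·1 + (5/16)·9 + (7/16)·121 = 57
Var(X) = 57 − (21/4)² = 471/16

471/16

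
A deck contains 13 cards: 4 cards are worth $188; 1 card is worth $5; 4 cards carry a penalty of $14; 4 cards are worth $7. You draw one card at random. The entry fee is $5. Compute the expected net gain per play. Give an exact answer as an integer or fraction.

E[payout] = (4/13)·188 + (1/13)·5 + (4/13)·(-14) + (4/13)·7 = 729/13
Expected profit = 729/13 − 5 = 664/13

664/13 dollars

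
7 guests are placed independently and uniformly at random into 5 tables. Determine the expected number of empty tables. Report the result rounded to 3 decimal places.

Let Xⱼ=1 if table j is empty. P(Xⱼ=1) = ((5-1)/5)^7 = 16384/78125.
By linearity, E[#empty] = 5·16384/78125 = 16384/15625.
≈ 1.049

1.049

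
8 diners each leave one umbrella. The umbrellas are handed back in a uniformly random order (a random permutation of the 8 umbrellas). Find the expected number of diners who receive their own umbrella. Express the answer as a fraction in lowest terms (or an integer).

1

Let Xᵢ = 1 if person i gets their own umbrella. For each i, P(Xᵢ=1) = 1/8.
By linearity of expectation, E[X₁+…+X_8] = 8·(1/8) = 1.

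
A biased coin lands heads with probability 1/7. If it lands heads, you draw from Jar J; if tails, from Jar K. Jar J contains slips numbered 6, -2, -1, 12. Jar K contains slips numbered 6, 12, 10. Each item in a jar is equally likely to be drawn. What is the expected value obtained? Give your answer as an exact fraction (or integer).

E[X | Jar J] = (6 − 2 − 1 + 12)/4 = 15/4
E[X | Jar K] = (6 + 12 + 10)/3 = 28/3
E[X] = (1/7)·15/4 + (6/7)·28/3 = 239/28

239/28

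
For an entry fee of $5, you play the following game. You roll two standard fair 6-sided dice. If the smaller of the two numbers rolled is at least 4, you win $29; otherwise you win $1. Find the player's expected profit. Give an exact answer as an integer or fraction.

$3

E[payout] = (3/4)·1 + (1/4)·29 = 8
Expected profit = 8 − 5 = 3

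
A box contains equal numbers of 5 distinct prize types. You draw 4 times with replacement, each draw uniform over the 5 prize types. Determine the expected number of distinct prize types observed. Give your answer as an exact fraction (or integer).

Let Xⱼ=1 if type j appears at least once. P(Xⱼ=1) = 1 − ((5−1)/5)^4 = 369/625.
E[#distinct] = 5·369/625 = 369/125.

369/125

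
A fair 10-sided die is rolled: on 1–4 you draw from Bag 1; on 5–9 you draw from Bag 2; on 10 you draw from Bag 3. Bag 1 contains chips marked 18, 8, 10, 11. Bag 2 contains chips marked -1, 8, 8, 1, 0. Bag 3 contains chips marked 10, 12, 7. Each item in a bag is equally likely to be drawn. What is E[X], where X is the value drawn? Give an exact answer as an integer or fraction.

109/15

E[X | Bag 1] = (18 + 8 + 10 + 11)/4 = 47/4
E[X | Bag 2] = (-1 + 8 + 8 + 1 + 0)/5 = 16/5
E[X | Bag 3] = (10 + 12 + 7)/3 = 29/3
E[X] = (2/5)·47/4 + (1/2)·16/5 + (1/10)·29/3 = 109/15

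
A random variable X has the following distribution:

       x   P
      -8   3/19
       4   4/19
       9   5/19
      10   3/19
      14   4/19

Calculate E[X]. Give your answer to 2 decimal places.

E[X] = (3/19)·(-8) + (4/19)·4 + (5/19)·9 + (3/19)·10 + (4/19)·14
     = 123/19 ≈ 6.47

6.47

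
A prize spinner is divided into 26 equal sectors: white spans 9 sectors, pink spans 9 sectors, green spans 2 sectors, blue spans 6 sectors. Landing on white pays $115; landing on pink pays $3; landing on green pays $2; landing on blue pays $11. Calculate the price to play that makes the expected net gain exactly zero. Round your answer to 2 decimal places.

$43.54

E[payout] = (9/26)·115 + (9/26)·3 + (2/26)·2 + (6/26)·11 = 566/13
Fair fee = E[payout] = 566/13 ≈ $43.54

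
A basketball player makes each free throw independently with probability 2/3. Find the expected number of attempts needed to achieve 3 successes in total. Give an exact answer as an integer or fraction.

By linearity (sum of 3 independent geometric waits), E[trials] = 3/p = 3/(2/3) = 9/2.

9/2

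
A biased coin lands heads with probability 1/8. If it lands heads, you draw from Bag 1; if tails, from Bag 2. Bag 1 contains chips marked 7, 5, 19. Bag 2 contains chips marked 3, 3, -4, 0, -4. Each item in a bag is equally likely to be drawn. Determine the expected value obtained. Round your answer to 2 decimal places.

E[X | Bag 1] = (7 + 5 + 19)/3 = 31/3
E[X | Bag 2] = (3 + 3 − 4 + 0 − 4)/5 = -2/5
E[X] = (1/8)·31/3 + (7/8)·(-2/5) = 113/120 ≈ 0.94

0.94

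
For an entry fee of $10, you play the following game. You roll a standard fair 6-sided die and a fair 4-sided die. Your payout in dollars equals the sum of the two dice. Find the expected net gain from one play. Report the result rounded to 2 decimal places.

-$4.00

Distribution of the sum of the two dice: 2 w.p. 1/24, 3 w.p. 1/12, 4 w.p. 1/8, 5 w.p. 1/6, 6 w.p. 1/6, 7 w.p. 1/6, …
E[payout] = (1/24)·2 + (1/12)·3 + (1/8)·4 + (1/6)·5 + (1/6)·6 + (1/6)·7 + (1/8)·8 + (1/12)·9 + (1/24)·10 = 6
Expected profit = 6 − 10 = -4 ≈ -$4.00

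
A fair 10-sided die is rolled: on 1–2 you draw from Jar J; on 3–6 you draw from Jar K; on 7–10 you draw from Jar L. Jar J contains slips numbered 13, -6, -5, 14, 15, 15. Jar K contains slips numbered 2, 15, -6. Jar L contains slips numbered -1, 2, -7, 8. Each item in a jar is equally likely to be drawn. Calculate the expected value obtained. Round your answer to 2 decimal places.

3.20

E[X | Jar J] = (13 − 6 − 5 + 14 + 15 + 15)/6 = 23/3
E[X | Jar K] = (2 + 15 − 6)/3 = 11/3
E[X | Jar L] = (-1 + 2 − 7 + 8)/4 = 1/2
E[X] = (1/5)·23/3 + (2/5)·11/3 + (2/5)·1/2 = 16/5 ≈ 3.20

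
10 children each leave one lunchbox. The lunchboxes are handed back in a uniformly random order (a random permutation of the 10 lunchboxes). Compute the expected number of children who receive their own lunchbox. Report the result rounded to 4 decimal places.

1.0000

Let Xᵢ = 1 if person i gets their own lunchbox. For each i, P(Xᵢ=1) = 1/10.
By linearity of expectation, E[X₁+…+X_10] = 10·(1/10) = 1.
≈ 1.0000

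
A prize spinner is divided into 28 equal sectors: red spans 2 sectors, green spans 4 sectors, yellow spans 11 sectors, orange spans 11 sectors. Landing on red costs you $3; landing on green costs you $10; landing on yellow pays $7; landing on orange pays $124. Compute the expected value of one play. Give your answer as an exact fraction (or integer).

E[payout] = (2/28)·(-3) + (4/28)·(-10) + (11/28)·7 + (11/28)·124 = 1395/28

1395/28 dollars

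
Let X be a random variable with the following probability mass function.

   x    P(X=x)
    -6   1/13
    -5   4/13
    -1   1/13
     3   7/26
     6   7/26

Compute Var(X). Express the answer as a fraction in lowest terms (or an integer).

15233/676

E[X] = (1/13)·(-6) + (4/13)·(-5) + (1/13)·(-1) + (7/26)·3 + (7/26)·6 = 9/26
E[X²] = (1/13)·36 + (4/13)·25 + (1/13)·1 + (7/26)·9 + (7/26)·36 = 589/26
Var(X) = 589/26 − (9/26)² = 15233/676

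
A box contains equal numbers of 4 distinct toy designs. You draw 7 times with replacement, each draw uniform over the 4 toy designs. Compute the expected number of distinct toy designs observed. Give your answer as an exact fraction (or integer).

14197/4096

Let Xⱼ=1 if type j appears at least once. P(Xⱼ=1) = 1 − ((4−1)/4)^7 = 14197/16384.
E[#distinct] = 4·14197/16384 = 14197/4096.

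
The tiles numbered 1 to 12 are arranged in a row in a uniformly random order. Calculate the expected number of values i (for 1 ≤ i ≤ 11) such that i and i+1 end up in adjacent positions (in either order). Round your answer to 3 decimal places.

1.833

For each i ∈ {1,…,11}, let Xᵢ = 1 if i and i+1 are adjacent. P(Xᵢ=1) = 2·(12−1)!/12! = 2/12.
By linearity, E[ΣXᵢ] = (11)·(2/12) = 11/6.
≈ 1.833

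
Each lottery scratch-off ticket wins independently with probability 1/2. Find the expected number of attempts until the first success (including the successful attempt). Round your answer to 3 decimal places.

2.000

For a geometric distribution, E[trials] = 1/p = 1/(1/2) = 2.
≈ 2.000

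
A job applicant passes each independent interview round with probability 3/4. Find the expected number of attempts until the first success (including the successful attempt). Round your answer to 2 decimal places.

1.33

For a geometric distribution, E[trials] = 1/p = 1/(3/4) = 4/3.
≈ 1.33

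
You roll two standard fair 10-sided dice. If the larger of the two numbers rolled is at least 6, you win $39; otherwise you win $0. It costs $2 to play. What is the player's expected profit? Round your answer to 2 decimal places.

E[payout] = (1/4)·0 + (3/4)·39 = 117/4
Expected profit = 117/4 − 2 = 109/4 ≈ $27.25

$27.25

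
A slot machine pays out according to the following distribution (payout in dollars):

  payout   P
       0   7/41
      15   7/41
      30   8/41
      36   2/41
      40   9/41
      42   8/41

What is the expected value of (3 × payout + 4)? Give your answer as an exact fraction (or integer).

E[3x+4] = (7/41)·4 + (7/41)·49 + (8/41)·94 + (2/41)·112 + (9/41)·124 + (8/41)·130
     = 3503/41

3503/41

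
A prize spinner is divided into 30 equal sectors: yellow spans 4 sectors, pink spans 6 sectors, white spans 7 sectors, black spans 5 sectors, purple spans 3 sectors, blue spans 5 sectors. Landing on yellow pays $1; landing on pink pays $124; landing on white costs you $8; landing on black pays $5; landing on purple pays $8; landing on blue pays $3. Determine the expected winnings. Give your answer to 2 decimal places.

$25.20

E[payout] = (4/30)·1 + (6/30)·124 + (7/30)·(-8) + (5/30)·5 + (3/30)·8 + (5/30)·3 = 126/5
≈ $25.20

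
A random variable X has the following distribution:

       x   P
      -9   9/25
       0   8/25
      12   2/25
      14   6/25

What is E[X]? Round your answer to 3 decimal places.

E[X] = (9/25)·(-9) + (8/25)·0 + (2/25)·12 + (6/25)·14
     = 27/25 ≈ 1.080

1.080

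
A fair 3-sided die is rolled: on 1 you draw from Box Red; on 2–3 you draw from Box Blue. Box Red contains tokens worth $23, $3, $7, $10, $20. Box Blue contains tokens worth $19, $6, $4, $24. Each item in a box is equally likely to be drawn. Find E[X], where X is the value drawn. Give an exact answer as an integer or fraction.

E[X | Box Red] = (23 + 3 + 7 + 10 + 20)/5 = 63/5
E[X | Box Blue] = (19 + 6 + 4 + 24)/4 = 53/4
E[X] = (1/3)·63/5 + (2/3)·53/4 = 391/30

391/30 dollars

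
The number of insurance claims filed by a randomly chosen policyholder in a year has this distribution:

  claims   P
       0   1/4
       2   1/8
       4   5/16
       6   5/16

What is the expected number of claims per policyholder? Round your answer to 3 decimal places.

3.375

E[X] = (1/4)·0 + (1/8)·2 + (5/16)·4 + (5/16)·6
     = 27/8 ≈ 3.375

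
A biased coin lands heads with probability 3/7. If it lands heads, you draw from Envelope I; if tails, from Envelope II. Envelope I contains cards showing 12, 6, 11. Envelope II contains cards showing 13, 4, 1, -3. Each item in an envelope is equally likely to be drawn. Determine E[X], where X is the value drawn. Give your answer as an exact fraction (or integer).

E[X | Envelope I] = (12 + 6 + 11)/3 = 29/3
E[X | Envelope II] = (13 + 4 + 1 − 3)/4 = 15/4
E[X] = (3/7)·29/3 + (4/7)·15/4 = 44/7

44/7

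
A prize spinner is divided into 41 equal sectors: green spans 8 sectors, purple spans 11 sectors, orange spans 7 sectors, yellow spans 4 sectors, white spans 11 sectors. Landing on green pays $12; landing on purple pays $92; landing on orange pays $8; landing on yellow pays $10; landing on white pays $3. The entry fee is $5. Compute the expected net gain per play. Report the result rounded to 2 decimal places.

$25.17

E[payout] = (8/41)·12 + (11/41)·92 + (7/41)·8 + (4/41)·10 + (11/41)·3 = 1237/41
Expected profit = 1237/41 − 5 = 1032/41 ≈ $25.17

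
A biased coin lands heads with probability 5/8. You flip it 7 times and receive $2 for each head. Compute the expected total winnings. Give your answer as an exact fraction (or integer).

35/4 dollars

E[#heads] = 7·5/8 = 35/8 (linearity over flips).
E[winnings] = 2·35/8 = 35/4.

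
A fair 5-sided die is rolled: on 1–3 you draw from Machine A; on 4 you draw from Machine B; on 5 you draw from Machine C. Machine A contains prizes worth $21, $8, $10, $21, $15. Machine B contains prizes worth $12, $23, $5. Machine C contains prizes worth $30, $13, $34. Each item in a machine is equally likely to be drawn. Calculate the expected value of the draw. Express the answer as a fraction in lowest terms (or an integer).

84/5 dollars

E[X | Machine A] = (21 + 8 + 10 + 21 + 15)/5 = 15
E[X | Machine B] = (12 + 23 + 5)/3 = 40/3
E[X | Machine C] = (30 + 13 + 34)/3 = 77/3
E[X] = (3/5)·15 + (1/5)·40/3 + (1/5)·77/3 = 84/5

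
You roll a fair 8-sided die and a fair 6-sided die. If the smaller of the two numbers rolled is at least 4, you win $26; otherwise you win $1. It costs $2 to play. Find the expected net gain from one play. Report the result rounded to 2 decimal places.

E[payout] = (11/16)·1 + (5/16)·26 = 141/16
Expected profit = 141/16 − 2 = 109/16 ≈ $6.81

$6.81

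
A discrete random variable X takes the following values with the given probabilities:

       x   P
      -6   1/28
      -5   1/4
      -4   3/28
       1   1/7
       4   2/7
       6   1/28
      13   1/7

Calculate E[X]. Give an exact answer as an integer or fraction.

41/28

E[X] = (1/28)·(-6) + (1/4)·(-5) + (3/28)·(-4) + (1/7)·1 + (2/7)·4 + (1/28)·6 + (1/7)·13
     = 41/28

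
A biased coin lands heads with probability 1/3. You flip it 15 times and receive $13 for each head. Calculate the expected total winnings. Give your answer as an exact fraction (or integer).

E[#heads] = 15·1/3 = 5 (linearity over flips).
E[winnings] = 13·5 = 65.

$65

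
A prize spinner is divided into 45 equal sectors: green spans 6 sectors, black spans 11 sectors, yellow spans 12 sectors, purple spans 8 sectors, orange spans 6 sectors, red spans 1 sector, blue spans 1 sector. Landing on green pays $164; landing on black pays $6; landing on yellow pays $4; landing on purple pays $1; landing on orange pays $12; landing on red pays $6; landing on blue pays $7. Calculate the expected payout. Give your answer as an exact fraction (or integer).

E[payout] = (6/45)·164 + (11/45)·6 + (12/45)·4 + (8/45)·1 + (6/45)·12 + (1/45)·6 + (1/45)·7 = 397/15

397/15 dollars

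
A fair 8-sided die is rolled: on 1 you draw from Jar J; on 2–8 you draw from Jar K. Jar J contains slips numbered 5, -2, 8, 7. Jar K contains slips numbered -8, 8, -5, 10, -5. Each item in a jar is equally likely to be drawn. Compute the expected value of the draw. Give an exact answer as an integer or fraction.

E[X | Jar J] = (5 − 2 + 8 + 7)/4 = 9/2
E[X | Jar K] = (-8 + 8 − 5 + 10 − 5)/5 = 0
E[X] = (1/8)·9/2 + (7/8)·0 = 9/16

9/16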